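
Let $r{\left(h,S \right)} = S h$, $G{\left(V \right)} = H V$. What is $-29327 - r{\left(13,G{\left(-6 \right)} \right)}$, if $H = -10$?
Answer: $-30107$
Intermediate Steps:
$G{\left(V \right)} = - 10 V$
$-29327 - r{\left(13,G{\left(-6 \right)} \right)} = -29327 - \left(-10\right) \left(-6\right) 13 = -29327 - 60 \cdot 13 = -29327 - 780 = -30107$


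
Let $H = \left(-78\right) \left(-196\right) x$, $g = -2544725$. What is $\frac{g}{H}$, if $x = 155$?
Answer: $- \frac{508945}{473928} \approx -1.0739$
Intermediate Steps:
$H = 2369640$ ($H = \left(-78\right) \left(-196\right) 155 = 15288 \cdot 155 = 2369640$)
$\frac{g}{H} = - \frac{2544725}{2369640} = \left(-2544725\right) \frac{1}{2369640} = - \frac{508945}{473928}$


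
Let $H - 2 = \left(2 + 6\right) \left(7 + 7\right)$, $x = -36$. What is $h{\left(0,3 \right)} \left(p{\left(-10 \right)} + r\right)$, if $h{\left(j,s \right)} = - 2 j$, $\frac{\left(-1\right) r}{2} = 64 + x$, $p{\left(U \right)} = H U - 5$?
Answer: $0$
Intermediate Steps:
$H = 114$ ($H = 2 + \left(2 + 6\right) \left(7 + 7\right) = 2 + 8 \cdot 14 = 2 + 112 = 114$)
$p{\left(U \right)} = -5 + 114 U$ ($p{\left(U \right)} = 114 U - 5 = -5 + 114 U$)
$r = -56$ ($r = - 2 \left(64 - 36\right) = \left(-2\right) 28 = -56$)
$h{\left(0,3 \right)} \left(p{\left(-10 \right)} + r\right) = \left(-2\right) 0 \left(\left(-5 + 114 \left(-10\right)\right) - 56\right) = 0 \left(\left(-5 - 1140\right) - 56\right) = 0 \left(-1145 - 56\right) = 0 \left(-1201\right) = 0$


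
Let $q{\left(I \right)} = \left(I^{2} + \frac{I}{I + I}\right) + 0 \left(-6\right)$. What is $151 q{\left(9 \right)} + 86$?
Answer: $\frac{24785}{2} \approx 12393.0$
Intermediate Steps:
$q{\left(I \right)} = \frac{1}{2} + I^{2}$ ($q{\left(I \right)} = \left(I^{2} + \frac{I}{2 I}\right) + 0 = \left(I^{2} + \frac{1}{2 I} I\right) + 0 = \left(I^{2} + \frac{1}{2}\right) + 0 = \left(\frac{1}{2} + I^{2}\right) + 0 = \frac{1}{2} + I^{2}$)
$151 q{\left(9 \right)} + 86 = 151 \left(\frac{1}{2} + 9^{2}\right) + 86 = 151 \left(\frac{1}{2} + 81\right) + 86 = 151 \cdot \frac{163}{2} + 86 = \frac{24613}{2} + 86 = \frac{24785}{2}$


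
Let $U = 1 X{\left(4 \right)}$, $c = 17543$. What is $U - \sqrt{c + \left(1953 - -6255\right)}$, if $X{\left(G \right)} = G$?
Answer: $4 - \sqrt{25751} \approx -156.47$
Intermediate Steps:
$U = 4$ ($U = 1 \cdot 4 = 4$)
$U - \sqrt{c + \left(1953 - -6255\right)} = 4 - \sqrt{17543 + \left(1953 - -6255\right)} = 4 - \sqrt{17543 + \left(1953 + 6255\right)} = 4 - \sqrt{17543 + 8208} = 4 - \sqrt{25751}$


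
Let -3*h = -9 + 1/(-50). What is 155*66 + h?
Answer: 1534951/150 ≈ 10233.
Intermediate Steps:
h = 451/150 (h = -(-9 + 1/(-50))/3 = -(-9 - 1/50)/3 = -⅓*(-451/50) = 451/150 ≈ 3.0067)
155*66 + h = 155*66 + 451/150 = 10230 + 451/150 = 1534951/150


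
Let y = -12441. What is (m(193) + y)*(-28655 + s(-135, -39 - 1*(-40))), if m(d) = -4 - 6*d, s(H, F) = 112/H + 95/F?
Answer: 52449250336/135 ≈ 3.8851e+8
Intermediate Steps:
s(H, F) = 95/F + 112/H
(m(193) + y)*(-28655 + s(-135, -39 - 1*(-40))) = ((-4 - 6*193) - 12441)*(-28655 + (95/(-39 - 1*(-40)) + 112/(-135))) = ((-4 - 1158) - 12441)*(-28655 + (95/(-39 + 40) + 112*(-1/135))) = (-1162 - 12441)*(-28655 + (95/1 - 112/135)) = -13603*(-28655 + (95*1 - 112/135)) = -13603*(-28655 + (95 - 112/135)) = -13603*(-28655 + 12713/135) = -13603*(-3855712/135) = 52449250336/135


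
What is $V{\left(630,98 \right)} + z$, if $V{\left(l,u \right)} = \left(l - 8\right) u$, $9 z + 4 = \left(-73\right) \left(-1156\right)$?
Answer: $70332$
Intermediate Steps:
$z = 9376$ ($z = - \frac{4}{9} + \frac{\left(-73\right) \left(-1156\right)}{9} = - \frac{4}{9} + \frac{1}{9} \cdot 84388 = - \frac{4}{9} + \frac{84388}{9} = 9376$)
$V{\left(l,u \right)} = u \left(-8 + l\right)$ ($V{\left(l,u \right)} = \left(-8 + l\right) u = u \left(-8 + l\right)$)
$V{\left(630,98 \right)} + z = 98 \left(-8 + 630\right) + 9376 = 98 \cdot 622 + 9376 = 60956 + 9376 = 70332$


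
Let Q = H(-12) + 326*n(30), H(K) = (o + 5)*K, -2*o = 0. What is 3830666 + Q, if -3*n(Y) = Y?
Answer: 3827346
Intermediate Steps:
o = 0 (o = -½*0 = 0)
n(Y) = -Y/3
H(K) = 5*K (H(K) = (0 + 5)*K = 5*K)
Q = -3320 (Q = 5*(-12) + 326*(-⅓*30) = -60 + 326*(-10) = -60 - 3260 = -3320)
3830666 + Q = 3830666 - 3320 = 3827346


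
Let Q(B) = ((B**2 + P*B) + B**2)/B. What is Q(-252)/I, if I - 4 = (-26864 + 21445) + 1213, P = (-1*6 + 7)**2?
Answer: 503/4202 ≈ 0.11970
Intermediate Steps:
P = 1 (P = (-6 + 7)**2 = 1**2 = 1)
I = -4202 (I = 4 + ((-26864 + 21445) + 1213) = 4 + (-5419 + 1213) = 4 - 4206 = -4202)
Q(B) = (B + 2*B**2)/B (Q(B) = ((B**2 + 1*B) + B**2)/B = ((B**2 + B) + B**2)/B = ((B + B**2) + B**2)/B = (B + 2*B**2)/B)
Q(-252)/I = (1 + 2*(-252))/(-4202) = (1 - 504)*(-1/4202) = -503*(-1/4202) = 503/4202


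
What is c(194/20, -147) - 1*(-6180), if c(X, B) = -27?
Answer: 6153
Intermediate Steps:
c(194/20, -147) - 1*(-6180) = -27 - 1*(-6180) = -27 + 6180 = 6153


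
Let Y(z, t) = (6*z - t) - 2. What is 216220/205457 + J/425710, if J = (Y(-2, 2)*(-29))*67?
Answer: 49217131708/43732549735 ≈ 1.1254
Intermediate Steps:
Y(z, t) = -2 - t + 6*z (Y(z, t) = (-t + 6*z) - 2 = -2 - t + 6*z)
J = 31088 (J = ((-2 - 1*2 + 6*(-2))*(-29))*67 = ((-2 - 2 - 12)*(-29))*67 = -16*(-29)*67 = 464*67 = 31088)
216220/205457 + J/425710 = 216220/205457 + 31088/425710 = 216220*(1/205457) + 31088*(1/425710) = 216220/205457 + 15544/212855 = 49217131708/43732549735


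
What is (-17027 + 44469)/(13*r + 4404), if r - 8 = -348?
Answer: -13721/8 ≈ -1715.1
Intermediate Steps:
r = -340 (r = 8 - 348 = -340)
(-17027 + 44469)/(13*r + 4404) = (-17027 + 44469)/(13*(-340) + 4404) = 27442/(-4420 + 4404) = 27442/(-16) = 27442*(-1/16) = -13721/8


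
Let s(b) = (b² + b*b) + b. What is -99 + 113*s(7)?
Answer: 11766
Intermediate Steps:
s(b) = b + 2*b² (s(b) = (b² + b²) + b = 2*b² + b = b + 2*b²)
-99 + 113*s(7) = -99 + 113*(7*(1 + 2*7)) = -99 + 113*(7*(1 + 14)) = -99 + 113*(7*15) = -99 + 113*105 = -99 + 11865 = 11766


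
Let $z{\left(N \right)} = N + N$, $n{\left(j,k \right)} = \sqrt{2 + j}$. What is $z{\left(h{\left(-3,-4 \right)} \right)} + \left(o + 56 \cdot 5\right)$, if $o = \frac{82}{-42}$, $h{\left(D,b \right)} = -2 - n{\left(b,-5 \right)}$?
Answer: $\frac{5755}{21} - 2 i \sqrt{2} \approx 274.05 - 2.8284 i$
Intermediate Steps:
$h{\left(D,b \right)} = -2 - \sqrt{2 + b}$
$o = - \frac{41}{21}$ ($o = 82 \left(- \frac{1}{42}\right) = - \frac{41}{21} \approx -1.9524$)
$z{\left(N \right)} = 2 N$
$z{\left(h{\left(-3,-4 \right)} \right)} + \left(o + 56 \cdot 5\right) = 2 \left(-2 - \sqrt{2 - 4}\right) + \left(- \frac{41}{21} + 56 \cdot 5\right) = 2 \left(-2 - \sqrt{-2}\right) + \left(- \frac{41}{21} + 280\right) = 2 \left(-2 - i \sqrt{2}\right) + \frac{5839}{21} = \left(-4 - 2 i \sqrt{2}\right) + \frac{5839}{21} = \frac{5755}{21} - 2 i \sqrt{2}$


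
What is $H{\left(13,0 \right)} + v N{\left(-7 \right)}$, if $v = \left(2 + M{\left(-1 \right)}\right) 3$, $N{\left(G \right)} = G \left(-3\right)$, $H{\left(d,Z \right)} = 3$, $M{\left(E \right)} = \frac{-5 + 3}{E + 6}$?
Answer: $\frac{519}{5} \approx 103.8$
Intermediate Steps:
$M{\left(E \right)} = - \frac{2}{6 + E}$
$N{\left(G \right)} = - 3 G$
$v = \frac{24}{5}$ ($v = \left(2 - \frac{2}{6 - 1}\right) 3 = \left(2 - \frac{2}{5}\right) 3 = \frac{8}{5} \cdot 3 = \frac{24}{5} \approx 4.8$)
$H{\left(13,0 \right)} + v N{\left(-7 \right)} = 3 + \frac{24 \left(\left(-3\right) \left(-7\right)\right)}{5} = 3 + \frac{24}{5} \cdot 21 = 3 + \frac{504}{5} = \frac{519}{5}$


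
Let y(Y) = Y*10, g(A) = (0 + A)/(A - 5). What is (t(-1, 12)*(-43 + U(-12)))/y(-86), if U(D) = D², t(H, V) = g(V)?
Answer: -303/1505 ≈ -0.20133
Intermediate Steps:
g(A) = A/(-5 + A)
t(H, V) = V/(-5 + V)
y(Y) = 10*Y
(t(-1, 12)*(-43 + U(-12)))/y(-86) = ((12/(-5 + 12))*(-43 + (-12)²))/((10*(-86))) = ((12/7)*(-43 + 144))/(-860) = ((12*(⅐))*101)*(-1/860) = ((12/7)*101)*(-1/860) = (1212/7)*(-1/860) = -303/1505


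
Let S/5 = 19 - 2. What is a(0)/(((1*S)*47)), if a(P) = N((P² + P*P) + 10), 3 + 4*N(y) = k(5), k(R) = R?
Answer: 1/7990 ≈ 0.00012516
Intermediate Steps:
S = 85 (S = 5*(19 - 2) = 5*17 = 85)
N(y) = ½ (N(y) = -¾ + (¼)*5 = -¾ + 5/4 = ½)
a(P) = ½
a(0)/(((1*S)*47)) = 1/(2*(((1*85)*47))) = 1/(2*((85*47))) = (½)/3995 = (½)*(1/3995) = 1/7990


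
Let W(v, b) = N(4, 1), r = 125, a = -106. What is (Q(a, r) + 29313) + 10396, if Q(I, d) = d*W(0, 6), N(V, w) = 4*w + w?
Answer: 40334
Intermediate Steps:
N(V, w) = 5*w
W(v, b) = 5 (W(v, b) = 5*1 = 5)
Q(I, d) = 5*d (Q(I, d) = d*5 = 5*d)
(Q(a, r) + 29313) + 10396 = (5*125 + 29313) + 10396 = (625 + 29313) + 10396 = 29938 + 10396 = 40334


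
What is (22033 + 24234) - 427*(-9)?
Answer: 50110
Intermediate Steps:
(22033 + 24234) - 427*(-9) = 46267 + 3843 = 50110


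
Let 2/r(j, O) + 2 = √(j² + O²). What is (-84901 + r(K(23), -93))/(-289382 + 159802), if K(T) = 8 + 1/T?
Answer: 195587706157/298515389700 - 23*√4609546/298515389700 ≈ 0.65520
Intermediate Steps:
r(j, O) = 2/(-2 + √(O² + j²)) (r(j, O) = 2/(-2 + √(j² + O²)) = 2/(-2 + √(O² + j²)))
(-84901 + r(K(23), -93))/(-289382 + 159802) = (-84901 + 2/(-2 + √((-93)² + (8 + 1/23)²)))/(-289382 + 159802) = (-84901 + 2/(-2 + √(8649 + (8 + 1/23)²)))/(-129580) = (-84901 + 2/(-2 + √(8649 + (185/23)²)))*(-1/129580) = (-84901 + 2/(-2 + √(8649 + 34225/529)))*(-1/129580) = (-84901 + 2/(-2 + √(4609546/529)))*(-1/129580) = (-84901 + 2/(-2 + √4609546/23))*(-1/129580) = 84901/129580 - 1/(64790*(-2 + √4609546/23))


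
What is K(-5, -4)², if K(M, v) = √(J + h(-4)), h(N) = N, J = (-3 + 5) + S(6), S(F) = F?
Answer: 4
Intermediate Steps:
J = 8 (J = (-3 + 5) + 6 = 2 + 6 = 8)
K(M, v) = 2 (K(M, v) = √(8 - 4) = √4 = 2)
K(-5, -4)² = 2² = 4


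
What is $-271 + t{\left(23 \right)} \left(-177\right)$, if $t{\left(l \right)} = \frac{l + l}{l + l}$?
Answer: $-448$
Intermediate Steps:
$t{\left(l \right)} = 1$ ($t{\left(l \right)} = \frac{2 l}{2 l} = 2 l \frac{1}{2 l} = 1$)
$-271 + t{\left(23 \right)} \left(-177\right) = -271 + 1 \left(-177\right) = -271 - 177 = -448$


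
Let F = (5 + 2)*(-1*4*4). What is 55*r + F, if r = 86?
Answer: 4618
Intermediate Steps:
F = -112 (F = 7*(-4*4) = 7*(-16) = -112)
55*r + F = 55*86 - 112 = 4730 - 112 = 4618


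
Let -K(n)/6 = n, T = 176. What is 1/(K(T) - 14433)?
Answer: -1/15489 ≈ -6.4562e-5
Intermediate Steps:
K(n) = -6*n
1/(K(T) - 14433) = 1/(-6*176 - 14433) = 1/(-1056 - 14433) = 1/(-15489) = -1/15489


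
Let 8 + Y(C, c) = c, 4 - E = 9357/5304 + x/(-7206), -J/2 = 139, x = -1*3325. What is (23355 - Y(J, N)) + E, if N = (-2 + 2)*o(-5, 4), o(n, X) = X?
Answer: 148836043111/6370104 ≈ 23365.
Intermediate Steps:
x = -3325
J = -278 (J = -2*139 = -278)
N = 0 (N = (-2 + 2)*4 = 0*4 = 0)
E = 11303359/6370104 (E = 4 - (9357/5304 - 3325/(-7206)) = 4 - (9357*(1/5304) - 3325*(-1/7206)) = 4 - (3119/1768 + 3325/7206) = 4 - 1*14177057/6370104 = 4 - 14177057/6370104 = 11303359/6370104 ≈ 1.7744)
Y(C, c) = -8 + c
(23355 - Y(J, N)) + E = (23355 - (-8 + 0)) + 11303359/6370104 = (23355 - 1*(-8)) + 11303359/6370104 = (23355 + 8) + 11303359/6370104 = 23363 + 11303359/6370104 = 148836043111/6370104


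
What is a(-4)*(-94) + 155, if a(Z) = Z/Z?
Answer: 61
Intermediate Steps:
a(Z) = 1
a(-4)*(-94) + 155 = 1*(-94) + 155 = -94 + 155 = 61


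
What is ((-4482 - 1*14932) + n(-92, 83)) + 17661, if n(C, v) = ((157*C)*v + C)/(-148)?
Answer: 234875/37 ≈ 6348.0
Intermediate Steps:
n(C, v) = -C/148 - 157*C*v/148 (n(C, v) = (157*C*v + C)*(-1/148) = (C + 157*C*v)*(-1/148) = -C/148 - 157*C*v/148)
((-4482 - 1*14932) + n(-92, 83)) + 17661 = ((-4482 - 1*14932) - 1/148*(-92)*(1 + 157*83)) + 17661 = ((-4482 - 14932) - 1/148*(-92)*(1 + 13031)) + 17661 = (-19414 - 1/148*(-92)*13032) + 17661 = (-19414 + 299736/37) + 17661 = -418582/37 + 17661 = 234875/37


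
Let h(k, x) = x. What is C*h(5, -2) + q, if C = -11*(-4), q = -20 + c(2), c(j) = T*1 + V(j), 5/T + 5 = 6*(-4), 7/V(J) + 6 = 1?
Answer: -15888/145 ≈ -109.57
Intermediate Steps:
V(J) = -7/5 (V(J) = 7/(-6 + 1) = 7/(-5) = 7*(-1/5) = -7/5)
T = -5/29 (T = 5/(-5 + 6*(-4)) = 5/(-5 - 24) = 5/(-29) = 5*(-1/29) = -5/29 ≈ -0.17241)
c(j) = -228/145 (c(j) = -5/29*1 - 7/5 = -5/29 - 7/5 = -228/145)
q = -3128/145 (q = -20 - 228/145 = -3128/145 ≈ -21.572)
C = 44
C*h(5, -2) + q = 44*(-2) - 3128/145 = -88 - 3128/145 = -15888/145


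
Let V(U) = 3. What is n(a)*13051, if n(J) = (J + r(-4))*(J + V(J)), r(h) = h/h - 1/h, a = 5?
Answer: 652550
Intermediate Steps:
r(h) = 1 - 1/h
n(J) = (3 + J)*(5/4 + J) (n(J) = (J + (-1 - 4)/(-4))*(J + 3) = (J - ¼*(-5))*(3 + J) = (J + 5/4)*(3 + J) = (5/4 + J)*(3 + J) = (3 + J)*(5/4 + J))
n(a)*13051 = (15/4 + 5² + (17/4)*5)*13051 = (15/4 + 25 + 85/4)*13051 = 50*13051 = 652550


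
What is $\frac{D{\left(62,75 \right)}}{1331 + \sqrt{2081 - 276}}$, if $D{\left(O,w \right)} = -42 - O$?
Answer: $- \frac{34606}{442439} + \frac{494 \sqrt{5}}{442439} \approx -0.07572$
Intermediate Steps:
$\frac{D{\left(62,75 \right)}}{1331 + \sqrt{2081 - 276}} = \frac{-42 - 62}{1331 + \sqrt{2081 - 276}} = \frac{-42 - 62}{1331 + \sqrt{1805}} = - \frac{104}{1331 + 19 \sqrt{5}}$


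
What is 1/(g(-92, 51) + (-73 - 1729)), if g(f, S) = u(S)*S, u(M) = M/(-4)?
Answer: -4/9809 ≈ -0.00040779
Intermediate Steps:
u(M) = -M/4 (u(M) = M*(-¼) = -M/4)
g(f, S) = -S²/4 (g(f, S) = (-S/4)*S = -S²/4)
1/(g(-92, 51) + (-73 - 1729)) = 1/(-¼*51² + (-73 - 1729)) = 1/(-¼*2601 - 1802) = 1/(-2601/4 - 1802) = 1/(-9809/4) = -4/9809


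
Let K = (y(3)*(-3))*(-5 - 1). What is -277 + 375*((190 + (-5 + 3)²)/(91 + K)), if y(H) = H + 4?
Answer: 12641/217 ≈ 58.253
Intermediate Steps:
y(H) = 4 + H
K = 126 (K = ((4 + 3)*(-3))*(-5 - 1) = (7*(-3))*(-6) = -21*(-6) = 126)
-277 + 375*((190 + (-5 + 3)²)/(91 + K)) = -277 + 375*((190 + (-5 + 3)²)/(91 + 126)) = -277 + 375*((190 + (-2)²)/217) = -277 + 375*((190 + 4)*(1/217)) = -277 + 375*(194*(1/217)) = -277 + 375*(194/217) = -277 + 72750/217 = 12641/217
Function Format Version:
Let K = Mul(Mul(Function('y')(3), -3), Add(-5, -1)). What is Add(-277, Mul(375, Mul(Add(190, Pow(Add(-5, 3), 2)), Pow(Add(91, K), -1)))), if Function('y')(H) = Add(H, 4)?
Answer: Rational(12641, 217) ≈ 58.253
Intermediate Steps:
Function('y')(H) = Add(4, H)
K = 126 (K = Mul(Mul(Add(4, 3), -3), Add(-5, -1)) = Mul(Mul(7, -3), -6) = Mul(-21, -6) = 126)
Add(-277, Mul(375, Mul(Add(190, Pow(Add(-5, 3), 2)), Pow(Add(91, K), -1)))) = Add(-277, Mul(375, Mul(Add(190, Pow(Add(-5, 3), 2)), Pow(Add(91, 126), -1)))) = Add(-277, Mul(375, Mul(Add(190, Pow(-2, 2)), Pow(217, -1)))) = Add(-277, Mul(375, Mul(Add(190, 4), Rational(1, 217)))) = Add(-277, Mul(375, Mul(194, Rational(1, 217)))) = Add(-277, Mul(375, Rational(194, 217))) = Add(-277, Rational(72750, 217)) = Rational(12641, 217)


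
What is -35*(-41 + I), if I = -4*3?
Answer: 1855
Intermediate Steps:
I = -12
-35*(-41 + I) = -35*(-41 - 12) = -35*(-53) = -1*(-1855) = 1855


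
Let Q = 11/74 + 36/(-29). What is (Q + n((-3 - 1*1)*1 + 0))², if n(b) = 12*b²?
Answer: 167843437969/4605316 ≈ 36446.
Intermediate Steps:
Q = -2345/2146 (Q = 11*(1/74) + 36*(-1/29) = 11/74 - 36/29 = -2345/2146 ≈ -1.0927)
(Q + n((-3 - 1*1)*1 + 0))² = (-2345/2146 + 12*((-3 - 1*1)*1 + 0)²)² = (-2345/2146 + 12*((-3 - 1)*1 + 0)²)² = (-2345/2146 + 12*(-4*1 + 0)²)² = (-2345/2146 + 12*(-4 + 0)²)² = (-2345/2146 + 12*(-4)²)² = (-2345/2146 + 12*16)² = (-2345/2146 + 192)² = (409687/2146)² = 167843437969/4605316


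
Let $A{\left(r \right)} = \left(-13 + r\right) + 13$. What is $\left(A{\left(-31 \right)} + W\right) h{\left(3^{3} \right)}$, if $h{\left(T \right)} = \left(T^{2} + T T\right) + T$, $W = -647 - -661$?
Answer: $-25245$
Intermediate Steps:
$A{\left(r \right)} = r$
$W = 14$ ($W = -647 + 661 = 14$)
$h{\left(T \right)} = T + 2 T^{2}$ ($h{\left(T \right)} = \left(T^{2} + T^{2}\right) + T = 2 T^{2} + T = T + 2 T^{2}$)
$\left(A{\left(-31 \right)} + W\right) h{\left(3^{3} \right)} = \left(-31 + 14\right) 3^{3} \left(1 + 2 \cdot 3^{3}\right) = - 17 \cdot 27 \left(1 + 2 \cdot 27\right) = - 17 \cdot 27 \left(1 + 54\right) = - 17 \cdot 27 \cdot 55 = \left(-17\right) 1485 = -25245$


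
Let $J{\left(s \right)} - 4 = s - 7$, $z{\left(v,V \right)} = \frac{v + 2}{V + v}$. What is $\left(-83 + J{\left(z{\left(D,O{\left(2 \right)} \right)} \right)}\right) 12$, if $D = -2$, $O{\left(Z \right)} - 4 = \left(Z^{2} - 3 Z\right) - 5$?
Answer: $-1032$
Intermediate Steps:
$O{\left(Z \right)} = -1 + Z^{2} - 3 Z$ ($O{\left(Z \right)} = 4 - \left(5 - Z^{2} + 3 Z\right) = -1 + Z^{2} - 3 Z$)
$z{\left(v,V \right)} = \frac{2 + v}{V + v}$
$J{\left(s \right)} = -3 + s$ ($J{\left(s \right)} = 4 + \left(s - 7\right) = 4 + \left(-7 + s\right) = -3 + s$)
$\left(-83 + J{\left(z{\left(D,O{\left(2 \right)} \right)} \right)}\right) 12 = \left(-83 - \left(3 - \frac{2 - 2}{\left(-1 + 2^{2} - 6\right) - 2}\right)\right) 12 = \left(-83 - \left(3 - \frac{1}{\left(-1 + 4 - 6\right) - 2} \cdot 0\right)\right) 12 = \left(-83 - \left(3 - \frac{1}{-3 - 2} \cdot 0\right)\right) 12 = \left(-83 - \left(3 - \frac{1}{-5} \cdot 0\right)\right) 12 = \left(-83 - 3\right) 12 = \left(-86\right) 12 = -1032$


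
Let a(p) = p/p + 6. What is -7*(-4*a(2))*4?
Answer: 784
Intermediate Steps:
a(p) = 7 (a(p) = 1 + 6 = 7)
-7*(-4*a(2))*4 = -7*(-4*7)*4 = -(-196)*4 = -7*(-112) = 784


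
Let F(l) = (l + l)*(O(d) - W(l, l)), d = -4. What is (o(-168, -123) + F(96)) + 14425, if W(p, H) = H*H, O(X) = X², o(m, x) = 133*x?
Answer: -1768334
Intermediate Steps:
W(p, H) = H²
F(l) = 2*l*(16 - l²) (F(l) = (l + l)*((-4)² - l²) = (2*l)*(16 - l²) = 2*l*(16 - l²))
(o(-168, -123) + F(96)) + 14425 = (133*(-123) + 2*96*(16 - 1*96²)) + 14425 = (-16359 + 2*96*(16 - 1*9216)) + 14425 = (-16359 + 2*96*(16 - 9216)) + 14425 = (-16359 + 2*96*(-9200)) + 14425 = (-16359 - 1766400) + 14425 = -1782759 + 14425 = -1768334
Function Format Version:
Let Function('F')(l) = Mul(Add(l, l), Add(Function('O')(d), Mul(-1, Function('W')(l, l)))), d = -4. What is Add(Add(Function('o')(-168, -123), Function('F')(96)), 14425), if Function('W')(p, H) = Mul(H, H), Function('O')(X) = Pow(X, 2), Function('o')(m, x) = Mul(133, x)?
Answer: -1768334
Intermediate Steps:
Function('W')(p, H) = Pow(H, 2)
Function('F')(l) = Mul(2, l, Add(16, Mul(-1, Pow(l, 2)))) (Function('F')(l) = Mul(Add(l, l), Add(Pow(-4, 2), Mul(-1, Pow(l, 2)))) = Mul(Mul(2, l), Add(16, Mul(-1, Pow(l, 2)))) = Mul(2, l, Add(16, Mul(-1, Pow(l, 2)))))
Add(Add(Function('o')(-168, -123), Function('F')(96)), 14425) = Add(Add(Mul(133, -123), Mul(2, 96, Add(16, Mul(-1, Pow(96, 2))))), 14425) = Add(Add(-16359, Mul(2, 96, Add(16, Mul(-1, 9216)))), 14425) = Add(Add(-16359, Mul(2, 96, Add(16, -9216))), 14425) = Add(Add(-16359, Mul(2, 96, -9200)), 14425) = Add(Add(-16359, -1766400), 14425) = Add(-1782759, 14425) = -1768334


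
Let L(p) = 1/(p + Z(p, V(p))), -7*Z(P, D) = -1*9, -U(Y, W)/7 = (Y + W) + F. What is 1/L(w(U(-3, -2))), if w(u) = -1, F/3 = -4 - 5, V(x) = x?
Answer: 2/7 ≈ 0.28571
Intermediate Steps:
F = -27 (F = 3*(-4 - 5) = 3*(-9) = -27)
U(Y, W) = 189 - 7*W - 7*Y (U(Y, W) = -7*((Y + W) - 27) = -7*((W + Y) - 27) = -7*(-27 + W + Y) = 189 - 7*W - 7*Y)
Z(P, D) = 9/7 (Z(P, D) = -(-1)*9/7 = -1/7*(-9) = 9/7)
L(p) = 1/(9/7 + p) (L(p) = 1/(p + 9/7) = 1/(9/7 + p))
1/L(w(U(-3, -2))) = 1/(7/(9 + 7*(-1))) = 1/(7/(9 - 7)) = 1/(7/2) = 2/7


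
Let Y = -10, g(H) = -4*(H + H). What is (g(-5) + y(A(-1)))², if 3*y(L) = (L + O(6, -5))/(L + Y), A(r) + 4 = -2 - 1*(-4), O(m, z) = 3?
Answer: 2070721/1296 ≈ 1597.8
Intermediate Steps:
g(H) = -8*H
A(r) = -2 (A(r) = -4 + (-2 - 1*(-4)) = -4 + (-2 + 4) = -4 + 2 = -2)
y(L) = (3 + L)/(3*(-10 + L)) (y(L) = ((L + 3)/(L - 10))/3 = ((3 + L)/(-10 + L))/3 = (3 + L)/(3*(-10 + L)))
(g(-5) + y(A(-1)))² = (-8*(-5) + (3 - 2)/(3*(-10 - 2)))² = (40 + (⅓)*1/(-12))² = (40 + (⅓)*(-1/12)*1)² = (40 - 1/36)² = (1439/36)² = 2070721/1296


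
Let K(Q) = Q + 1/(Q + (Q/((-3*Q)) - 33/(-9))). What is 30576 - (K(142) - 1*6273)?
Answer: 16004249/436 ≈ 36707.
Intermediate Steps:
K(Q) = Q + 1/(10/3 + Q) (K(Q) = Q + 1/(Q + (Q*(-1/(3*Q)) - 33*(-1/9))) = Q + 1/(Q + (-1/3 + 11/3)) = Q + 1/(Q + 10/3) = Q + 1/(10/3 + Q))
30576 - (K(142) - 1*6273) = 30576 - ((3 + 3*142**2 + 10*142)/(10 + 3*142) - 1*6273) = 30576 - ((3 + 3*20164 + 1420)/(10 + 426) - 6273) = 30576 - ((3 + 60492 + 1420)/436 - 6273) = 30576 - ((1/436)*61915 - 6273) = 30576 - (61915/436 - 6273) = 30576 - 1*(-2673113/436) = 30576 + 2673113/436 = 16004249/436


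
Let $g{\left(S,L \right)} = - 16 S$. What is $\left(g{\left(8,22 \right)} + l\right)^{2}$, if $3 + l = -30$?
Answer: $25921$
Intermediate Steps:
$l = -33$ ($l = -3 - 30 = -33$)
$\left(g{\left(8,22 \right)} + l\right)^{2} = \left(\left(-16\right) 8 - 33\right)^{2} = \left(-128 - 33\right)^{2} = \left(-161\right)^{2} = 25921$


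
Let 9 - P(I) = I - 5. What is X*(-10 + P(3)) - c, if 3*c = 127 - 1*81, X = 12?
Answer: -10/3 ≈ -3.3333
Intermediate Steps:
P(I) = 14 - I (P(I) = 9 - (I - 5) = 9 - (-5 + I) = 9 + (5 - I) = 14 - I)
c = 46/3 (c = (127 - 1*81)/3 = (127 - 81)/3 = (⅓)*46 = 46/3 ≈ 15.333)
X*(-10 + P(3)) - c = 12*(-10 + (14 - 1*3)) - 1*46/3 = 12*(-10 + (14 - 3)) - 46/3 = 12*(-10 + 11) - 46/3 = 12*1 - 46/3 = 12 - 46/3 = -10/3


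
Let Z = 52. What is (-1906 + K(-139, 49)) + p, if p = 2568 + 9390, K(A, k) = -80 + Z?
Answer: 10024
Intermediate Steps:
K(A, k) = -28 (K(A, k) = -80 + 52 = -28)
p = 11958
(-1906 + K(-139, 49)) + p = (-1906 - 28) + 11958 = -1934 + 11958 = 10024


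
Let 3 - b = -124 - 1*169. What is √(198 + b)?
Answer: √494 ≈ 22.226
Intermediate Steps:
b = 296 (b = 3 - (-124 - 1*169) = 3 - (-124 - 169) = 3 - 1*(-293) = 3 + 293 = 296)
√(198 + b) = √(198 + 296) = √494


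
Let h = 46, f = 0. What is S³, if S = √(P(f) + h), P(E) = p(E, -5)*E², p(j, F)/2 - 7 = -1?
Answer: 46*√46 ≈ 311.99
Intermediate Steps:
p(j, F) = 12 (p(j, F) = 14 + 2*(-1) = 14 - 2 = 12)
P(E) = 12*E²
S = √46 (S = √(12*0² + 46) = √(12*0 + 46) = √(0 + 46) = √46 ≈ 6.7823)
S³ = (√46)³ = 46*√46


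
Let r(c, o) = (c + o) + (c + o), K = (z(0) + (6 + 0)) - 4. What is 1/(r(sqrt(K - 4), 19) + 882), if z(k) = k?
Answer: 115/105801 - I*sqrt(2)/423204 ≈ 0.0010869 - 3.3417e-6*I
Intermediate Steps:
K = 2 (K = (0 + (6 + 0)) - 4 = (0 + 6) - 4 = 6 - 4 = 2)
r(c, o) = 2*c + 2*o
1/(r(sqrt(K - 4), 19) + 882) = 1/((2*sqrt(2 - 4) + 2*19) + 882) = 1/((2*sqrt(-2) + 38) + 882) = 1/((2*(I*sqrt(2)) + 38) + 882) = 1/((2*I*sqrt(2) + 38) + 882) = 1/((38 + 2*I*sqrt(2)) + 882) = 1/(920 + 2*I*sqrt(2))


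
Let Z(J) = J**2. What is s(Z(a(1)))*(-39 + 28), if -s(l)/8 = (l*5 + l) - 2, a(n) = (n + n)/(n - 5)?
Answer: -44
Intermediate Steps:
a(n) = 2*n/(-5 + n) (a(n) = (2*n)/(-5 + n) = 2*n/(-5 + n))
s(l) = 16 - 48*l (s(l) = -8*((l*5 + l) - 2) = -8*((5*l + l) - 2) = -8*(6*l - 2) = -8*(-2 + 6*l) = 16 - 48*l)
s(Z(a(1)))*(-39 + 28) = (16 - 48*4/(-5 + 1)**2)*(-39 + 28) = (16 - 48*(2*1/(-4))**2)*(-11) = (16 - 48*(2*1*(-1/4))**2)*(-11) = (16 - 48*(-1/2)**2)*(-11) = (16 - 48*1/4)*(-11) = (16 - 12)*(-11) = 4*(-11) = -44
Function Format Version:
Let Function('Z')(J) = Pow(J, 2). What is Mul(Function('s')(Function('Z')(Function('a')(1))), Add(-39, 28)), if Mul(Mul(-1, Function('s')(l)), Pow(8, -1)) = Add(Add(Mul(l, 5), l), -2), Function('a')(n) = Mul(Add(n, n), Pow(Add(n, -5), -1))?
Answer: -44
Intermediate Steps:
Function('a')(n) = Mul(2, n, Pow(Add(-5, n), -1)) (Function('a')(n) = Mul(Mul(2, n), Pow(Add(-5, n), -1)) = Mul(2, n, Pow(Add(-5, n), -1)))
Function('s')(l) = Add(16, Mul(-48, l)) (Function('s')(l) = Mul(-8, Add(Add(Mul(l, 5), l), -2)) = Mul(-8, Add(Add(Mul(5, l), l), -2)) = Mul(-8, Add(Mul(6, l), -2)) = Mul(-8, Add(-2, Mul(6, l))) = Add(16, Mul(-48, l)))
Mul(Function('s')(Function('Z')(Function('a')(1))), Add(-39, 28)) = Mul(Add(16, Mul(-48, Pow(Mul(2, 1, Pow(Add(-5, 1), -1)), 2))), Add(-39, 28)) = Mul(Add(16, Mul(-48, Pow(Mul(2, 1, Pow(-4, -1)), 2))), -11) = Mul(Add(16, Mul(-48, Pow(Mul(2, 1, Rational(-1, 4)), 2))), -11) = Mul(Add(16, Mul(-48, Pow(Rational(-1, 2), 2))), -11) = Mul(Add(16, Mul(-48, Rational(1, 4))), -11) = Mul(Add(16, -12), -11) = Mul(4, -11) = -44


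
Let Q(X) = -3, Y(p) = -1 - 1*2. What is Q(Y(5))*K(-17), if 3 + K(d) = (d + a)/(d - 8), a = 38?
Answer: 288/25 ≈ 11.520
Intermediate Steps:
Y(p) = -3 (Y(p) = -1 - 2 = -3)
K(d) = -3 + (38 + d)/(-8 + d) (K(d) = -3 + (d + 38)/(d - 8) = -3 + (38 + d)/(-8 + d))
Q(Y(5))*K(-17) = -6*(31 - 1*(-17))/(-8 - 17) = -6*(31 + 17)/(-25) = -6*(-1)*48/25 = -3*(-96/25) = 288/25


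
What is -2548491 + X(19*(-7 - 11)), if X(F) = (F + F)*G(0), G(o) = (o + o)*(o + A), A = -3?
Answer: -2548491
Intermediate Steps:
G(o) = 2*o*(-3 + o) (G(o) = (o + o)*(o - 3) = (2*o)*(-3 + o) = 2*o*(-3 + o))
X(F) = 0 (X(F) = (F + F)*(2*0*(-3 + 0)) = (2*F)*(2*0*(-3)) = (2*F)*0 = 0)
-2548491 + X(19*(-7 - 11)) = -2548491 + 0 = -2548491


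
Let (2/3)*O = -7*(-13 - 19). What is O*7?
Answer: 2352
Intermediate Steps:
O = 336 (O = 3*(-7*(-13 - 19))/2 = 3*(-7*(-32))/2 = (3/2)*224 = 336)
O*7 = 336*7 = 2352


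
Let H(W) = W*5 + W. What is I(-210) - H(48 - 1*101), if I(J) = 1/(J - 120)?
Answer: 104939/330 ≈ 318.00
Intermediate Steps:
H(W) = 6*W (H(W) = 5*W + W = 6*W)
I(J) = 1/(-120 + J)
I(-210) - H(48 - 1*101) = 1/(-120 - 210) - 6*(48 - 1*101) = 1/(-330) - 6*(48 - 101) = -1/330 - 6*(-53) = -1/330 - 1*(-318) = -1/330 + 318 = 104939/330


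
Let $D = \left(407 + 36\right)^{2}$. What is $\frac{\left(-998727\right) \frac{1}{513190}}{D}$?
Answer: $- \frac{998727}{100713024310} \approx -9.9166 \cdot 10^{-6}$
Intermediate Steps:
$D = 196249$ ($D = 443^{2} = 196249$)
$\frac{\left(-998727\right) \frac{1}{513190}}{D} = \frac{\left(-998727\right) \frac{1}{513190}}{196249} = \left(-998727\right) \frac{1}{513190} \cdot \frac{1}{196249} = \left(- \frac{998727}{513190}\right) \frac{1}{196249} = - \frac{998727}{100713024310}$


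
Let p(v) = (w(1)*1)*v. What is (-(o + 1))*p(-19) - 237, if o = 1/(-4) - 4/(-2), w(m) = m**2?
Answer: -739/4 ≈ -184.75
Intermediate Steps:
o = 7/4 (o = 1*(-1/4) - 4*(-1/2) = -1/4 + 2 = 7/4 ≈ 1.7500)
p(v) = v (p(v) = (1**2*1)*v = (1*1)*v = 1*v = v)
(-(o + 1))*p(-19) - 237 = -(7/4 + 1)*(-19) - 237 = -1*11/4*(-19) - 237 = -11/4*(-19) - 237 = 209/4 - 237 = -739/4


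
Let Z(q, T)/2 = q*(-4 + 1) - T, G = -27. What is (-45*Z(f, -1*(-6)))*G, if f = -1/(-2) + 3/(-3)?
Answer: -10935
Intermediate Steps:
f = -½ (f = -1*(-½) + 3*(-⅓) = ½ - 1 = -½ ≈ -0.50000)
Z(q, T) = -6*q - 2*T (Z(q, T) = 2*(q*(-4 + 1) - T) = 2*(q*(-3) - T) = 2*(-3*q - T) = 2*(-T - 3*q) = -6*q - 2*T)
(-45*Z(f, -1*(-6)))*G = -45*(-6*(-½) - (-2)*(-6))*(-27) = -45*(3 - 2*6)*(-27) = -45*(3 - 12)*(-27) = -45*(-9)*(-27) = 405*(-27) = -10935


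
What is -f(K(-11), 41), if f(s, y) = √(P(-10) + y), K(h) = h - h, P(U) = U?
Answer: -√31 ≈ -5.5678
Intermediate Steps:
K(h) = 0
f(s, y) = √(-10 + y)
-f(K(-11), 41) = -√(-10 + 41) = -√31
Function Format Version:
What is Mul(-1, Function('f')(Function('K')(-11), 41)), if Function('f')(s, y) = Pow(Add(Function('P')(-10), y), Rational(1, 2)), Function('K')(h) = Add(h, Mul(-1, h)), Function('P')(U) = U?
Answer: Mul(-1, Pow(31, Rational(1, 2))) ≈ -5.5678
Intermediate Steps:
Function('K')(h) = 0
Function('f')(s, y) = Pow(Add(-10, y), Rational(1, 2))
Mul(-1, Function('f')(Function('K')(-11), 41)) = Mul(-1, Pow(Add(-10, 41), Rational(1, 2))) = Mul(-1, Pow(31, Rational(1, 2)))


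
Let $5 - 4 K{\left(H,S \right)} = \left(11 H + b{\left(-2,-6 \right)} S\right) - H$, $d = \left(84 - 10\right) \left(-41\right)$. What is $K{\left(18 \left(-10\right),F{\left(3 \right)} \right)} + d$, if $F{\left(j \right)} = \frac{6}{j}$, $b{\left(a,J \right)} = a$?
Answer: $- \frac{10327}{4} \approx -2581.8$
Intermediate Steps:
$d = -3034$ ($d = 74 \left(-41\right) = -3034$)
$K{\left(H,S \right)} = \frac{5}{4} + \frac{S}{2} - \frac{5 H}{2}$ ($K{\left(H,S \right)} = \frac{5}{4} - \frac{\left(11 H - 2 S\right) - H}{4} = \frac{5}{4} - \frac{\left(- 2 S + 11 H\right) - H}{4} = \frac{5}{4} - \frac{- 2 S + 10 H}{4} = \frac{5}{4} - \left(- \frac{S}{2} + \frac{5 H}{2}\right) = \frac{5}{4} + \frac{S}{2} - \frac{5 H}{2}$)
$K{\left(18 \left(-10\right),F{\left(3 \right)} \right)} + d = \left(\frac{5}{4} + \frac{6 \cdot \frac{1}{3}}{2} - \frac{5 \cdot 18 \left(-10\right)}{2}\right) - 3034 = \left(\frac{5}{4} + \frac{6 \cdot \frac{1}{3}}{2} - -450\right) - 3034 = \left(\frac{5}{4} + \frac{1}{2} \cdot 2 + 450\right) - 3034 = \left(\frac{5}{4} + 1 + 450\right) - 3034 = \frac{1809}{4} - 3034 = - \frac{10327}{4}$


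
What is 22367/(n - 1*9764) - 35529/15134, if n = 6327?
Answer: -65802193/7430794 ≈ -8.8553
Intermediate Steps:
22367/(n - 1*9764) - 35529/15134 = 22367/(6327 - 1*9764) - 35529/15134 = 22367/(6327 - 9764) - 35529*1/15134 = 22367/(-3437) - 35529/15134 = 22367*(-1/3437) - 35529/15134 = -22367/3437 - 35529/15134 = -65802193/7430794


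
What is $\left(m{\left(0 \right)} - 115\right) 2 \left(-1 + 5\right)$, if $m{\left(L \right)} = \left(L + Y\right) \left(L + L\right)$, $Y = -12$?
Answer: $-920$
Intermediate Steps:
$m{\left(L \right)} = 2 L \left(-12 + L\right)$ ($m{\left(L \right)} = \left(L - 12\right) \left(L + L\right) = \left(-12 + L\right) 2 L = 2 L \left(-12 + L\right)$)
$\left(m{\left(0 \right)} - 115\right) 2 \left(-1 + 5\right) = \left(2 \cdot 0 \left(-12 + 0\right) - 115\right) 2 \left(-1 + 5\right) = \left(2 \cdot 0 \left(-12\right) - 115\right) 2 \cdot 4 = \left(0 - 115\right) 8 = \left(-115\right) 8 = -920$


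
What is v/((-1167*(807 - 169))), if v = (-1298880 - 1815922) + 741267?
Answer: 2373535/744546 ≈ 3.1879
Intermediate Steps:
v = -2373535 (v = -3114802 + 741267 = -2373535)
v/((-1167*(807 - 169))) = -2373535*(-1/(1167*(807 - 169))) = -2373535/((-1167*638)) = -2373535/(-744546) = -2373535*(-1/744546) = 2373535/744546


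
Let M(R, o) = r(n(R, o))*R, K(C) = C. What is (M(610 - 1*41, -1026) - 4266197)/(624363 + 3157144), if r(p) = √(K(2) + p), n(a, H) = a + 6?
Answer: -4266197/3781507 + 569*√577/3781507 ≈ -1.1246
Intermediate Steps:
n(a, H) = 6 + a
r(p) = √(2 + p)
M(R, o) = R*√(8 + R) (M(R, o) = √(2 + (6 + R))*R = √(8 + R)*R = R*√(8 + R))
(M(610 - 1*41, -1026) - 4266197)/(624363 + 3157144) = ((610 - 1*41)*√(8 + (610 - 1*41)) - 4266197)/(624363 + 3157144) = ((610 - 41)*√(8 + (610 - 41)) - 4266197)/3781507 = (569*√(8 + 569) - 4266197)*(1/3781507) = (569*√577 - 4266197)*(1/3781507) = (-4266197 + 569*√577)*(1/3781507) = -4266197/3781507 + 569*√577/3781507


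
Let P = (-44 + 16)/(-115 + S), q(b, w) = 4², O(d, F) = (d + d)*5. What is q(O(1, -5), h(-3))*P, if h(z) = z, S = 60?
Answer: 448/55 ≈ 8.1454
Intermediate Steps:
O(d, F) = 10*d (O(d, F) = (2*d)*5 = 10*d)
q(b, w) = 16
P = 28/55 (P = (-44 + 16)/(-115 + 60) = -28/(-55) = -28*(-1/55) = 28/55 ≈ 0.50909)
q(O(1, -5), h(-3))*P = 16*(28/55) = 448/55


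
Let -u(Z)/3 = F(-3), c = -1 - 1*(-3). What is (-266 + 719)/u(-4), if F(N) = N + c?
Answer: 151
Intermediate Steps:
c = 2 (c = -1 + 3 = 2)
F(N) = 2 + N (F(N) = N + 2 = 2 + N)
u(Z) = 3 (u(Z) = -3*(2 - 3) = -3*(-1) = 3)
(-266 + 719)/u(-4) = (-266 + 719)/3 = 453*(⅓) = 151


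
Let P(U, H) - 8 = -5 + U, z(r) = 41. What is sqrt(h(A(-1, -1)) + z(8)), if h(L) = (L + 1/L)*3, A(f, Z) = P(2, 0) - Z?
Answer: sqrt(238)/2 ≈ 7.7136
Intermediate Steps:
P(U, H) = 3 + U (P(U, H) = 8 + (-5 + U) = 3 + U)
A(f, Z) = 5 - Z (A(f, Z) = (3 + 2) - Z = 5 - Z)
h(L) = 3*L + 3/L
sqrt(h(A(-1, -1)) + z(8)) = sqrt((3*(5 - 1*(-1)) + 3/(5 - 1*(-1))) + 41) = sqrt((3*(5 + 1) + 3/(5 + 1)) + 41) = sqrt((3*6 + 3/6) + 41) = sqrt((18 + 3*(1/6)) + 41) = sqrt((18 + 1/2) + 41) = sqrt(37/2 + 41) = sqrt(119/2) = sqrt(238)/2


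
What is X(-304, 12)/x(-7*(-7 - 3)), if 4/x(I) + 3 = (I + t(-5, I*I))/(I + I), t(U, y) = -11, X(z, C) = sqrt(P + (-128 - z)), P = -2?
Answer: -361*sqrt(174)/560 ≈ -8.5034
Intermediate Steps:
X(z, C) = sqrt(-130 - z) (X(z, C) = sqrt(-2 + (-128 - z)) = sqrt(-130 - z))
x(I) = 4/(-3 + (-11 + I)/(2*I)) (x(I) = 4/(-3 + (I - 11)/(I + I)) = 4/(-3 + (-11 + I)/((2*I))) = 4/(-3 + (-11 + I)*(1/(2*I))) = 4/(-3 + (-11 + I)/(2*I)))
X(-304, 12)/x(-7*(-7 - 3)) = sqrt(-130 - 1*(-304))/((-8*(-7*(-7 - 3))/(11 + 5*(-7*(-7 - 3))))) = sqrt(-130 + 304)/((-8*(-7*(-10))/(11 + 5*(-7*(-10))))) = sqrt(174)/((-8*70/(11 + 5*70))) = sqrt(174)/((-8*70/(11 + 350))) = sqrt(174)/((-8*70/361)) = sqrt(174)/((-8*70*1/361)) = sqrt(174)/(-560/361) = sqrt(174)*(-361/560) = -361*sqrt(174)/560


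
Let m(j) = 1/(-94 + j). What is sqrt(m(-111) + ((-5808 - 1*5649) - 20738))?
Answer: 118*I*sqrt(97170)/205 ≈ 179.43*I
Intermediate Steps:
sqrt(m(-111) + ((-5808 - 1*5649) - 20738)) = sqrt(1/(-94 - 111) + ((-5808 - 1*5649) - 20738)) = sqrt(1/(-205) + ((-5808 - 5649) - 20738)) = sqrt(-1/205 + (-11457 - 20738)) = sqrt(-1/205 - 32195) = sqrt(-6599976/205) = 118*I*sqrt(97170)/205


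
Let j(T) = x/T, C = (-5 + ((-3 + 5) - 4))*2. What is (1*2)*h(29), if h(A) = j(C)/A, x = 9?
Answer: -9/203 ≈ -0.044335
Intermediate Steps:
C = -14 (C = (-5 + (2 - 4))*2 = (-5 - 2)*2 = -7*2 = -14)
j(T) = 9/T
h(A) = -9/(14*A) (h(A) = (9/(-14))/A = (9*(-1/14))/A = -9/(14*A))
(1*2)*h(29) = (1*2)*(-9/14/29) = 2*(-9/14*1/29) = 2*(-9/406) = -9/203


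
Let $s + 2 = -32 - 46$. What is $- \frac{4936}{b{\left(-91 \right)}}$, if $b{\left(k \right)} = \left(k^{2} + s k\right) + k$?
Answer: $- \frac{2468}{7735} \approx -0.31907$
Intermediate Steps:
$s = -80$ ($s = -2 - 78 = -80$)
$b{\left(k \right)} = k^{2} - 79 k$ ($b{\left(k \right)} = \left(k^{2} - 80 k\right) + k = k^{2} - 79 k$)
$- \frac{4936}{b{\left(-91 \right)}} = - \frac{4936}{\left(-91\right) \left(-79 - 91\right)} = - \frac{4936}{\left(-91\right) \left(-170\right)} = - \frac{4936}{15470} = \left(-4936\right) \frac{1}{15470} = - \frac{2468}{7735}$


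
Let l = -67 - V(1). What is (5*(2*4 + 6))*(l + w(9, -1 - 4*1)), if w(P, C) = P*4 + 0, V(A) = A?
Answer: -2240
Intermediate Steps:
w(P, C) = 4*P (w(P, C) = 4*P + 0 = 4*P)
l = -68 (l = -67 - 1*1 = -67 - 1 = -68)
(5*(2*4 + 6))*(l + w(9, -1 - 4*1)) = (5*(2*4 + 6))*(-68 + 4*9) = (5*(8 + 6))*(-68 + 36) = (5*14)*(-32) = 70*(-32) = -2240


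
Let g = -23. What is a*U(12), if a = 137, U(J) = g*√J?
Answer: -6302*√3 ≈ -10915.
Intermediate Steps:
U(J) = -23*√J
a*U(12) = 137*(-46*√3) = -6302*√3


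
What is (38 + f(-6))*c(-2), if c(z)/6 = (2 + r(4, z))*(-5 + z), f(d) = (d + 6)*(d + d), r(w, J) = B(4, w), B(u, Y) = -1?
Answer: -1596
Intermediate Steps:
r(w, J) = -1
f(d) = 2*d*(6 + d) (f(d) = (6 + d)*(2*d) = 2*d*(6 + d))
c(z) = -30 + 6*z (c(z) = 6*((2 - 1)*(-5 + z)) = 6*(1*(-5 + z)) = 6*(-5 + z) = -30 + 6*z)
(38 + f(-6))*c(-2) = (38 + 2*(-6)*(6 - 6))*(-30 + 6*(-2)) = (38 + 2*(-6)*0)*(-30 - 12) = (38 + 0)*(-42) = 38*(-42) = -1596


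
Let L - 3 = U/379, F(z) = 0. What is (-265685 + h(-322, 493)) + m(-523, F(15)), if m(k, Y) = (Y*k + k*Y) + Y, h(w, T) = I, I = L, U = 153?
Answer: -100693325/379 ≈ -2.6568e+5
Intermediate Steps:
L = 1290/379 (L = 3 + 153/379 = 1290/379 ≈ 3.4037)
I = 1290/379 ≈ 3.4037
h(w, T) = 1290/379
m(k, Y) = Y + 2*Y*k (m(k, Y) = (Y*k + Y*k) + Y = 2*Y*k + Y = Y + 2*Y*k)
(-265685 + h(-322, 493)) + m(-523, F(15)) = (-265685 + 1290/379) + 0*(1 + 2*(-523)) = -100693325/379 + 0*(1 - 1046) = -100693325/379 + 0*(-1045) = -100693325/379 + 0 = -100693325/379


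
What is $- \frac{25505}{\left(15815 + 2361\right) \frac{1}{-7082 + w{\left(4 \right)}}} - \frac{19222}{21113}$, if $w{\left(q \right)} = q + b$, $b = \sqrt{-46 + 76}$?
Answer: $\frac{1905531033499}{191874944} - \frac{25505 \sqrt{30}}{18176} \approx 9923.4$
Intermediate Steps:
$b = \sqrt{30} \approx 5.4772$
$w{\left(q \right)} = q + \sqrt{30}$
$- \frac{25505}{\left(15815 + 2361\right) \frac{1}{-7082 + w{\left(4 \right)}}} - \frac{19222}{21113} = - \frac{25505}{\left(15815 + 2361\right) \frac{1}{-7082 + \left(4 + \sqrt{30}\right)}} - \frac{19222}{21113} = - \frac{25505}{18176 \frac{1}{-7078 + \sqrt{30}}} - \frac{19222}{21113} = - 25505 \left(- \frac{3539}{9088} + \frac{\sqrt{30}}{18176}\right) - \frac{19222}{21113} = \left(\frac{90262195}{9088} - \frac{25505 \sqrt{30}}{18176}\right) - \frac{19222}{21113} = \frac{1905531033499}{191874944} - \frac{25505 \sqrt{30}}{18176}$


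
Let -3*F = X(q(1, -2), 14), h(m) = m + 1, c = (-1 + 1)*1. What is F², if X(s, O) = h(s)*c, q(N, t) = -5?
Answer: 0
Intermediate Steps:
c = 0 (c = 0*1 = 0)
h(m) = 1 + m
X(s, O) = 0 (X(s, O) = (1 + s)*0 = 0)
F = 0 (F = -⅓*0 = 0)
F² = 0² = 0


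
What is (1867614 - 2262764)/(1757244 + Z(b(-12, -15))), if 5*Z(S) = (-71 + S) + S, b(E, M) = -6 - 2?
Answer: -1975750/8786133 ≈ -0.22487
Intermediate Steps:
b(E, M) = -8
Z(S) = -71/5 + 2*S/5 (Z(S) = ((-71 + S) + S)/5 = (-71 + 2*S)/5 = -71/5 + 2*S/5)
(1867614 - 2262764)/(1757244 + Z(b(-12, -15))) = (1867614 - 2262764)/(1757244 + (-71/5 + (⅖)*(-8))) = -395150/(1757244 + (-71/5 - 16/5)) = -395150/(1757244 - 87/5) = -395150/8786133/5 = -395150*5/8786133 = -1975750/8786133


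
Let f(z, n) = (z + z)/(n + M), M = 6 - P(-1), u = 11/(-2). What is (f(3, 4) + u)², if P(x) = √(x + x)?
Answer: (1078*√2 + 4681*I)/(4*(10*√2 + 49*I)) ≈ 24.118 - 0.81721*I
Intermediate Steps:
P(x) = √2*√x (P(x) = √(2*x) = √2*√x)
u = -11/2 (u = 11*(-½) = -11/2 ≈ -5.5000)
M = 6 - I*√2 (M = 6 - √2*√(-1) = 6 - √2*I = 6 - I*√2 ≈ 6.0 - 1.4142*I)
f(z, n) = 2*z/(6 + n - I*√2) (f(z, n) = (z + z)/(n + (6 - I*√2)) = (2*z)/(6 + n - I*√2) = 2*z/(6 + n - I*√2))
(f(3, 4) + u)² = (2*3/(6 + 4 - I*√2) - 11/2)² = (2*3/(10 - I*√2) - 11/2)² = (6/(10 - I*√2) - 11/2)² = (-11/2 + 6/(10 - I*√2))²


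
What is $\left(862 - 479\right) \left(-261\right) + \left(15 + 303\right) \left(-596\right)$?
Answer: $-289491$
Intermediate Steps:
$\left(862 - 479\right) \left(-261\right) + \left(15 + 303\right) \left(-596\right) = 383 \left(-261\right) + 318 \left(-596\right) = -99963 - 189528 = -289491$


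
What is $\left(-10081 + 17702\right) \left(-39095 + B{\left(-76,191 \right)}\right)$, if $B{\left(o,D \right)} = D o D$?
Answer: $-21427592271$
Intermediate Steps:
$B{\left(o,D \right)} = o D^{2}$ ($B{\left(o,D \right)} = D D o = o D^{2}$)
$\left(-10081 + 17702\right) \left(-39095 + B{\left(-76,191 \right)}\right) = \left(-10081 + 17702\right) \left(-39095 - 76 \cdot 191^{2}\right) = 7621 \left(-39095 - 2772556\right) = 7621 \left(-2811651\right) = -21427592271$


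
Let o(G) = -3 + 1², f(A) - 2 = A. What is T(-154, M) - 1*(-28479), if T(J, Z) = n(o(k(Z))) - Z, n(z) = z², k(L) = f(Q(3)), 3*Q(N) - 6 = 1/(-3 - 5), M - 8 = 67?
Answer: 28408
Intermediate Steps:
M = 75 (M = 8 + 67 = 75)
Q(N) = 47/24 (Q(N) = 2 + 1/(3*(-3 - 5)) = 2 + (⅓)/(-8) = 2 + (⅓)*(-⅛) = 2 - 1/24 = 47/24)
f(A) = 2 + A
k(L) = 95/24 (k(L) = 2 + 47/24 = 95/24)
o(G) = -2 (o(G) = -3 + 1 = -2)
T(J, Z) = 4 - Z (T(J, Z) = (-2)² - Z = 4 - Z)
T(-154, M) - 1*(-28479) = (4 - 1*75) - 1*(-28479) = (4 - 75) + 28479 = -71 + 28479 = 28408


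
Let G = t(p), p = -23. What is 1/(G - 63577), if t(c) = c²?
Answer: -1/63048 ≈ -1.5861e-5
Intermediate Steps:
G = 529 (G = (-23)² = 529)
1/(G - 63577) = 1/(529 - 63577) = 1/(-63048) = -1/63048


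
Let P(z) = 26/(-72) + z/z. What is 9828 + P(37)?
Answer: 353831/36 ≈ 9828.6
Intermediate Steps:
P(z) = 23/36 (P(z) = 26*(-1/72) + 1 = -13/36 + 1 = 23/36)
9828 + P(37) = 9828 + 23/36 = 353831/36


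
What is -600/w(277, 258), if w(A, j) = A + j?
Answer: -120/107 ≈ -1.1215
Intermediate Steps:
-600/w(277, 258) = -600/(277 + 258) = -600/535 = -600*1/535 = -120/107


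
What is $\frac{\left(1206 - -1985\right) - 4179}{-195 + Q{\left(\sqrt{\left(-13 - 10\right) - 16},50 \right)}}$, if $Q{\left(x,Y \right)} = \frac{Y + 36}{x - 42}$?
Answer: $\frac{350934636}{69975151} - \frac{84968 i \sqrt{39}}{69975151} \approx 5.0151 - 0.0075831 i$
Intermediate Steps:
$Q{\left(x,Y \right)} = \frac{36 + Y}{-42 + x}$
$\frac{\left(1206 - -1985\right) - 4179}{-195 + Q{\left(\sqrt{\left(-13 - 10\right) - 16},50 \right)}} = \frac{\left(1206 - -1985\right) - 4179}{-195 + \frac{36 + 50}{-42 + \sqrt{\left(-13 - 10\right) - 16}}} = \frac{\left(1206 + 1985\right) - 4179}{-195 + \frac{1}{-42 + \sqrt{-23 - 16}} \cdot 86} = \frac{3191 - 4179}{-195 + \frac{1}{-42 + \sqrt{-39}} \cdot 86} = - \frac{988}{-195 + \frac{1}{-42 + i \sqrt{39}} \cdot 86} = - \frac{988}{-195 + \frac{86}{-42 + i \sqrt{39}}}$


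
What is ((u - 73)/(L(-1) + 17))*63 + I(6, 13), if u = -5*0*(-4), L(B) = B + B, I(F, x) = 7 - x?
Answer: -1563/5 ≈ -312.60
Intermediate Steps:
L(B) = 2*B
u = 0 (u = 0*(-4) = 0)
((u - 73)/(L(-1) + 17))*63 + I(6, 13) = ((0 - 73)/(2*(-1) + 17))*63 + (7 - 1*13) = -73/(-2 + 17)*63 + (7 - 13) = -73/15*63 - 6 = -1533/5 - 6 = -1563/5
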